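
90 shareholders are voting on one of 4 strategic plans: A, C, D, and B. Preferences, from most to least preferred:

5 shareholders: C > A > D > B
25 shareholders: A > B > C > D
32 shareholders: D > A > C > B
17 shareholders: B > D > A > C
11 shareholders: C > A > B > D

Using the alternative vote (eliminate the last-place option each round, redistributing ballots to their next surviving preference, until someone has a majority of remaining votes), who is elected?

Round 1: A 25, C 16, D 32, B 17. Eliminate C.
Round 2: A 41, D 32, B 17. Eliminate B.
Round 3: A 41, D 49. D has a majority.

D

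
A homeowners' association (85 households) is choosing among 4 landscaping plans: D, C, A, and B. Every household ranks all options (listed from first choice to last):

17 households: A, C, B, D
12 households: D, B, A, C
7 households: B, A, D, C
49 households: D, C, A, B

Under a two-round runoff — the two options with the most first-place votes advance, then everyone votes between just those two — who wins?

D

Round 1 first-place votes: D 61, C 0, A 17, B 7.
D and A advance.
Runoff: D is preferred to A by 61 voters; A by 24.
D wins the runoff.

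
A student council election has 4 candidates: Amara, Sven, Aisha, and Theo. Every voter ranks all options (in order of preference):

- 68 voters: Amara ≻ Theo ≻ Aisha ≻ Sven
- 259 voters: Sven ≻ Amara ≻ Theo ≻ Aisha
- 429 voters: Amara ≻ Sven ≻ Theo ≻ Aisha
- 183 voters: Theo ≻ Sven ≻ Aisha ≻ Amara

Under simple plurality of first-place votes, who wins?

First-place votes: Amara 497, Sven 259, Aisha 0, Theo 183.
Amara has the most first-place votes.

Amara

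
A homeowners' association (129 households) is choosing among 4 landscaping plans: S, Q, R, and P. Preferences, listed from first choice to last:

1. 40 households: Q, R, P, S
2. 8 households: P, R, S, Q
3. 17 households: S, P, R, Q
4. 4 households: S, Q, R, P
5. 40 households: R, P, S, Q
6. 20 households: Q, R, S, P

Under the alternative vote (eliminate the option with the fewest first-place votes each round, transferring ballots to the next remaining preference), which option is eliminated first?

P

Round 1: S 21, Q 60, R 40, P 8. Eliminate P.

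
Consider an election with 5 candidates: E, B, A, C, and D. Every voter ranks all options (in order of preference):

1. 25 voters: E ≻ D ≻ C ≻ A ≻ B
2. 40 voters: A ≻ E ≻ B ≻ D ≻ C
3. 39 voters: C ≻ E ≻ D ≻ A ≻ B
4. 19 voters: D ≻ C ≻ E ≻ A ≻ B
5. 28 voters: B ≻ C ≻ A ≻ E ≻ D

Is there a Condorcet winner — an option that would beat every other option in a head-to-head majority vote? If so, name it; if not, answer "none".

none

Checking pairwise contests:
C beats E 86–65.
E beats B 123–28.
E beats A 83–68.
D beats C 84–67.
E beats D 132–19.
Every option loses at least one head-to-head, so there is no Condorcet winner.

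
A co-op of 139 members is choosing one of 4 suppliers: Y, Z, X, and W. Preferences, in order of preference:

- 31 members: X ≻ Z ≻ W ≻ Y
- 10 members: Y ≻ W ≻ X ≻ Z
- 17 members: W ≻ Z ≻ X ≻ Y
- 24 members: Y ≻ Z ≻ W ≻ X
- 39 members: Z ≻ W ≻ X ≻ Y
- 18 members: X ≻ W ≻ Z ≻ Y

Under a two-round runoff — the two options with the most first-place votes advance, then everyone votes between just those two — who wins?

Round 1 first-place votes: Y 34, Z 39, X 49, W 17.
X and Z advance.
Runoff: X is preferred to Z by 59 voters; Z by 80.
Z wins the runoff.

Z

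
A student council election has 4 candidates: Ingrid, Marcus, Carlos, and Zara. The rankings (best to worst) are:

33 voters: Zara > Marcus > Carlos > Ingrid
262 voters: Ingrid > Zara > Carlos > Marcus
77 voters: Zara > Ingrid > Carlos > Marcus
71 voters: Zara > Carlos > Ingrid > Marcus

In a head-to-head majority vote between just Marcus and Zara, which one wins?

Voters preferring Marcus to Zara: 0; preferring Zara to Marcus: 443.
Zara wins the head-to-head.

Zara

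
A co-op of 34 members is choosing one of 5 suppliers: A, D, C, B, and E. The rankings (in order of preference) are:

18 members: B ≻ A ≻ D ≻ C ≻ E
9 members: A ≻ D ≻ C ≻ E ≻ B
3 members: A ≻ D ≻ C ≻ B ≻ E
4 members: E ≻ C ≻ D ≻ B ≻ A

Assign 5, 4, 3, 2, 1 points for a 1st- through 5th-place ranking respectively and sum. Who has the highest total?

A: 18·4 + 9·5 + 3·5 + 4·1 = 136
D: 18·3 + 9·4 + 3·4 + 4·3 = 114
C: 18·2 + 9·3 + 3·3 + 4·4 = 88
B: 18·5 + 9·1 + 3·2 + 4·2 = 113
E: 18·1 + 9·2 + 3·1 + 4·5 = 59
A has the highest Borda score (136).

A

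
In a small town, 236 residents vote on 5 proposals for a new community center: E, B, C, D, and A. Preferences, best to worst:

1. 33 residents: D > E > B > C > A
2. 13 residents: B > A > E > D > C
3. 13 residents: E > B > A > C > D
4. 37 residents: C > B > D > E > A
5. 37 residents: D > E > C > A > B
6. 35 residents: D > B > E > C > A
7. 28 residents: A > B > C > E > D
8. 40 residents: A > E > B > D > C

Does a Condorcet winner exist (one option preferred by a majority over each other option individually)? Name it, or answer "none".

Checking pairwise contests:
D beats E 142–94.
E beats B 123–113.
E beats C 171–65.
B beats D 131–105.
E beats A 155–81.
Every option loses at least one head-to-head, so there is no Condorcet winner.

none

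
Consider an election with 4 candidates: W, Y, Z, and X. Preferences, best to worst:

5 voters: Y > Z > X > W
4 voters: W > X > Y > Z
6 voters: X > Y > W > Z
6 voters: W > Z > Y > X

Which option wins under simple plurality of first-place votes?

First-place votes: W 10, Y 5, Z 0, X 6.
W has the most first-place votes.

W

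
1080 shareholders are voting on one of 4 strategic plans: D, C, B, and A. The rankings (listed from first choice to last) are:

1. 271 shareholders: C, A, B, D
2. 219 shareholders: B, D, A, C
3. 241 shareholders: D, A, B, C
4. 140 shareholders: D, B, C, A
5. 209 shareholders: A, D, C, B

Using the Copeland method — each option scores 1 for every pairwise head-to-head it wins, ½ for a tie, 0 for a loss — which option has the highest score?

D

D: beats C, B, and A → score 3.
C: loses to D, B, and A → score 0.
B: beats C; loses to D and A → score 1.
A: beats C and B; loses to D → score 2.
D has the best pairwise record.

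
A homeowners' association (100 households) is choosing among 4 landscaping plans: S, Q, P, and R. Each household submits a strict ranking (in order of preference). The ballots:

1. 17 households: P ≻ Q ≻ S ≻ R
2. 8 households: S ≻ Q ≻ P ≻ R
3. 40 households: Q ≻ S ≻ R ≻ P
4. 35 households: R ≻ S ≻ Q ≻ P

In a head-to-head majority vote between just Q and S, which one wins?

Voters preferring Q to S: 57; preferring S to Q: 43.
Q wins the head-to-head.

Q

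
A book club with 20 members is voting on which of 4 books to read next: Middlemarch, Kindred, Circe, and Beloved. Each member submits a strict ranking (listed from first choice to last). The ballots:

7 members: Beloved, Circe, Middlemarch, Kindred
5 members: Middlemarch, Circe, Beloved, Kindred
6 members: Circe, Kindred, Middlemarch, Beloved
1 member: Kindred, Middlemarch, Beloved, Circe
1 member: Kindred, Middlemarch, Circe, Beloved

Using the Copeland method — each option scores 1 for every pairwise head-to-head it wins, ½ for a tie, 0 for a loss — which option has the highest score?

Middlemarch: beats Kindred and Beloved; loses to Circe → score 2.
Kindred: loses to Middlemarch, Circe, and Beloved → score 0.
Circe: beats Middlemarch, Kindred, and Beloved → score 3.
Beloved: beats Kindred; loses to Middlemarch and Circe → score 1.
Circe has the best pairwise record.

Circe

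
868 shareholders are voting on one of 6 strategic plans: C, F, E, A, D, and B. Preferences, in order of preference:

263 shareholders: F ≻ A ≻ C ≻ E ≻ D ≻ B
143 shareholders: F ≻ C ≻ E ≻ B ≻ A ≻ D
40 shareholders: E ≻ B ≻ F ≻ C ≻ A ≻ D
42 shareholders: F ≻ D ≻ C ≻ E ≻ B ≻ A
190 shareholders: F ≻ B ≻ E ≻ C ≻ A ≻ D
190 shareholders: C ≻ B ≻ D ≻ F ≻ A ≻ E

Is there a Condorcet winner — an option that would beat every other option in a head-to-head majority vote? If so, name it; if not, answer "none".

F

F vs C: 678–190 for F.
F vs E: 828–40 for F.
F vs A: 868–0 for F.
F vs D: 678–190 for F.
F vs B: 638–230 for F.
F beats every other option head-to-head.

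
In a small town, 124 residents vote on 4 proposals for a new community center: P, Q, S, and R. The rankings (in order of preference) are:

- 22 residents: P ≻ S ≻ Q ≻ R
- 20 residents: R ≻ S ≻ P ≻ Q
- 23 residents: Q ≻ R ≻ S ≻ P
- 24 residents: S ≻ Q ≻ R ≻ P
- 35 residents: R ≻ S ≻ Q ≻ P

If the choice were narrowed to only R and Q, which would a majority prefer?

Q

Voters preferring R to Q: 55; preferring Q to R: 69.
Q wins the head-to-head.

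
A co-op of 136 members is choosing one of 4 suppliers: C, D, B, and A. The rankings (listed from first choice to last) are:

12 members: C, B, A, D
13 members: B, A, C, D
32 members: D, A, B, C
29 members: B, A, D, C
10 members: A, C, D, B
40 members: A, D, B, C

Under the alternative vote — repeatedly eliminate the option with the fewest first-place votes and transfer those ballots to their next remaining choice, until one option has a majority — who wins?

Round 1: C 12, D 32, B 42, A 50. Eliminate C.
Round 2: D 32, B 54, A 50. Eliminate D.
Round 3: B 54, A 82. A has a majority.

A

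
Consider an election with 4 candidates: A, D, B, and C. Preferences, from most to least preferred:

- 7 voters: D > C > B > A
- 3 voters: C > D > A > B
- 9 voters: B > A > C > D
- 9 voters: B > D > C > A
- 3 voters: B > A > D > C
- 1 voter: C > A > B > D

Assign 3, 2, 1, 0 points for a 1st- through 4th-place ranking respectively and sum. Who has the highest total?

B

A: 7·0 + 3·1 + 9·2 + 9·0 + 3·2 + 1·2 = 29
D: 7·3 + 3·2 + 9·0 + 9·2 + 3·1 + 1·0 = 48
B: 7·1 + 3·0 + 9·3 + 9·3 + 3·3 + 1·1 = 71
C: 7·2 + 3·3 + 9·1 + 9·1 + 3·0 + 1·3 = 44
B has the highest Borda score (71).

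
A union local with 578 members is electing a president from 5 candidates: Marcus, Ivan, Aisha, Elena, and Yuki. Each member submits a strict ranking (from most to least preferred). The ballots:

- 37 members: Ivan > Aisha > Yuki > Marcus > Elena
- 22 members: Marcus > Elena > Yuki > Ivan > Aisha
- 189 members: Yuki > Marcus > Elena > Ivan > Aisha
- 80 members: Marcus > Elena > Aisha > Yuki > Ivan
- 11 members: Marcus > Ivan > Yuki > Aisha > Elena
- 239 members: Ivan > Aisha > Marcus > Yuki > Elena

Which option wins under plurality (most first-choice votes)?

First-place votes: Marcus 113, Ivan 276, Aisha 0, Elena 0, Yuki 189.
Ivan has the most first-place votes.

Ivan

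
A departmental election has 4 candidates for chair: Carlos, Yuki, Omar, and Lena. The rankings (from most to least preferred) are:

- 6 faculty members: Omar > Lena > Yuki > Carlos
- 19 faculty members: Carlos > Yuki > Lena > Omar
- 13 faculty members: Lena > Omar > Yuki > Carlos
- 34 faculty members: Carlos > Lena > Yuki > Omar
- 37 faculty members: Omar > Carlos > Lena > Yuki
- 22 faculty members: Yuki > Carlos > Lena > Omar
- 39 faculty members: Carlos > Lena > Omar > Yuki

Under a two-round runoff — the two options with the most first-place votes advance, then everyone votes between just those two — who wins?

Round 1 first-place votes: Carlos 92, Yuki 22, Omar 43, Lena 13.
Carlos and Omar advance.
Runoff: Carlos is preferred to Omar by 114 voters; Omar by 56.
Carlos wins the runoff.

Carlos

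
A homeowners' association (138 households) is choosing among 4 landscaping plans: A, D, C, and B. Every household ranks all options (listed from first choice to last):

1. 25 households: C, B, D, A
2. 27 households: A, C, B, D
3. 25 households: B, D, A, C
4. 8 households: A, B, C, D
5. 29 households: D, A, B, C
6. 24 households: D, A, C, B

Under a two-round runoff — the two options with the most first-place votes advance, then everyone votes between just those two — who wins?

Round 1 first-place votes: A 35, D 53, C 25, B 25.
D and A advance.
Runoff: D is preferred to A by 103 voters; A by 35.
D wins the runoff.

D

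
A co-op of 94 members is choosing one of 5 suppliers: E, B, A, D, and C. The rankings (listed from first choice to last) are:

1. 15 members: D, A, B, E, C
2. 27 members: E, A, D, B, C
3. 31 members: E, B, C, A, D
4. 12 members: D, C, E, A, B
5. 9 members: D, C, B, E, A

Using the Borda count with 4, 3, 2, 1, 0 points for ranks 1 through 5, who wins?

E

E: 15·1 + 27·4 + 31·4 + 12·2 + 9·1 = 280
B: 15·2 + 27·1 + 31·3 + 12·0 + 9·2 = 168
A: 15·3 + 27·3 + 31·1 + 12·1 + 9·0 = 169
D: 15·4 + 27·2 + 31·0 + 12·4 + 9·4 = 198
C: 15·0 + 27·0 + 31·2 + 12·3 + 9·3 = 125
E has the highest Borda score (280).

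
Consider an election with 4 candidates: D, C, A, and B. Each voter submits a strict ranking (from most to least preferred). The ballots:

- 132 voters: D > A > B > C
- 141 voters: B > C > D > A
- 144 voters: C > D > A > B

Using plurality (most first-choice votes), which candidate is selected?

First-place votes: D 132, C 144, A 0, B 141.
C has the most first-place votes.

C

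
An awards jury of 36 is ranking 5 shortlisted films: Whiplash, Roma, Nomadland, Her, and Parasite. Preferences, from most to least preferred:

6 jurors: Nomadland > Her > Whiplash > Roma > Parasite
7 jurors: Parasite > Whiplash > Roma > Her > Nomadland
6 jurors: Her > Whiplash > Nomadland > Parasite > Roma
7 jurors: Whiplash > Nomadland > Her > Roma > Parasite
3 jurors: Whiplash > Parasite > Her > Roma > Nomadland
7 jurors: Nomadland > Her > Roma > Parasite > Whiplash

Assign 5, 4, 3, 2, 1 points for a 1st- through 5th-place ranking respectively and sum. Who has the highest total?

Whiplash: 6·3 + 7·4 + 6·4 + 7·5 + 3·5 + 7·1 = 127
Roma: 6·2 + 7·3 + 6·1 + 7·2 + 3·2 + 7·3 = 80
Nomadland: 6·5 + 7·1 + 6·3 + 7·4 + 3·1 + 7·5 = 121
Her: 6·4 + 7·2 + 6·5 + 7·3 + 3·3 + 7·4 = 126
Parasite: 6·1 + 7·5 + 6·2 + 7·1 + 3·4 + 7·2 = 86
Whiplash has the highest Borda score (127).

Whiplash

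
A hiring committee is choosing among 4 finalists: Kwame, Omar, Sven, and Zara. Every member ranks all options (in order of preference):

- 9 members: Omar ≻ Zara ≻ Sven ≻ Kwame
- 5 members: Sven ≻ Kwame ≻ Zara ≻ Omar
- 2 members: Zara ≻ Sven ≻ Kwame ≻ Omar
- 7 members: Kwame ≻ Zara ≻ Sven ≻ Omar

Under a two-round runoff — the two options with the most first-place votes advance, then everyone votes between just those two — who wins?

Kwame

Round 1 first-place votes: Kwame 7, Omar 9, Sven 5, Zara 2.
Omar and Kwame advance.
Runoff: Omar is preferred to Kwame by 9 voters; Kwame by 14.
Kwame wins the runoff.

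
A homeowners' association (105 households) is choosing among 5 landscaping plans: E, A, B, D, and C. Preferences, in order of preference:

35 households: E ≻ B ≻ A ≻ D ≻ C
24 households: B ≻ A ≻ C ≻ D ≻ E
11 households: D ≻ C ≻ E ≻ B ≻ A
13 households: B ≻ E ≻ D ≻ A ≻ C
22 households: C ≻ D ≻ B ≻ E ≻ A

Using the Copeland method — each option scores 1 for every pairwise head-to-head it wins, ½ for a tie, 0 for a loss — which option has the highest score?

E: beats A; loses to B, D, and C → score 1.
A: beats D and C; loses to E and B → score 2.
B: beats E, A, D, and C → score 4.
D: beats E and C; loses to A and B → score 2.
C: beats E; loses to A, B, and D → score 1.
B has the best pairwise record.

B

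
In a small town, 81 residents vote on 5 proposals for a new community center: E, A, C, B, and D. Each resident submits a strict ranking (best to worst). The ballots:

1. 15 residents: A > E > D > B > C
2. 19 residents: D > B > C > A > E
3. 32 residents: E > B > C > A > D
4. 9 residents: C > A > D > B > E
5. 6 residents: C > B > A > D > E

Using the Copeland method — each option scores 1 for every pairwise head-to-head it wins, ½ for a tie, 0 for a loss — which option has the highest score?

E

E: beats C, B, and D; loses to A → score 3.
A: beats E and D; loses to C and B → score 2.
C: beats A and D; loses to E and B → score 2.
B: beats A and C; loses to E and D → score 2.
D: beats B; loses to E, A, and C → score 1.
E has the best pairwise record.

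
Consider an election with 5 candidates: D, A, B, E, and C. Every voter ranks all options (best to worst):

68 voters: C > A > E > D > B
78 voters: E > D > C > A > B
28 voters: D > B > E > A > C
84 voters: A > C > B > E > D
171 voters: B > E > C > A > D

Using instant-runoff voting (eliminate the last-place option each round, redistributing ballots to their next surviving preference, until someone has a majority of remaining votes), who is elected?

A

Round 1: D 28, A 84, B 171, E 78, C 68. Eliminate D.
Round 2: A 84, B 199, E 78, C 68. Eliminate C.
Round 3: A 152, B 199, E 78. Eliminate E.
Round 4: A 230, B 199. A has a majority.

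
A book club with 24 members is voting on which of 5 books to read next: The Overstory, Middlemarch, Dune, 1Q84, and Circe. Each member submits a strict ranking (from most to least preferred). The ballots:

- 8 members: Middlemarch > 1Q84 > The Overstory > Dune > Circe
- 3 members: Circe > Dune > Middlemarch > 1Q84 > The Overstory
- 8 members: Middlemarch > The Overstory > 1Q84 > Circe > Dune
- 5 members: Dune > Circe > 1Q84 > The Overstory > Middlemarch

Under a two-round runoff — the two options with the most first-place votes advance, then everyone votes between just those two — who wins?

Middlemarch

Round 1 first-place votes: The Overstory 0, Middlemarch 16, Dune 5, 1Q84 0, Circe 3.
Middlemarch and Dune advance.
Runoff: Middlemarch is preferred to Dune by 16 voters; Dune by 8.
Middlemarch wins the runoff.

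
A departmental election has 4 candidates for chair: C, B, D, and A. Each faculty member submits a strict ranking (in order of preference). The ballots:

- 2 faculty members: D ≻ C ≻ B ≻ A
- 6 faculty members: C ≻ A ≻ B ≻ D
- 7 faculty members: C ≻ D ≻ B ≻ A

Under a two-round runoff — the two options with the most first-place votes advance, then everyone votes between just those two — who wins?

C

Round 1 first-place votes: C 13, B 0, D 2, A 0.
C and D advance.
Runoff: C is preferred to D by 13 voters; D by 2.
C wins the runoff.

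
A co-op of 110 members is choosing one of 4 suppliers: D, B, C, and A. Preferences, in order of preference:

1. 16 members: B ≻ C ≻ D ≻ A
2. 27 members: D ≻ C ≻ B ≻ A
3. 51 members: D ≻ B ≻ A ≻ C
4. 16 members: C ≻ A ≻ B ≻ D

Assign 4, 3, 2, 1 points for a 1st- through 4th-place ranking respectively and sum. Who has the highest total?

D: 16·2 + 27·4 + 51·4 + 16·1 = 360
B: 16·4 + 27·2 + 51·3 + 16·2 = 303
C: 16·3 + 27·3 + 51·1 + 16·4 = 244
A: 16·1 + 27·1 + 51·2 + 16·3 = 193
D has the highest Borda score (360).

D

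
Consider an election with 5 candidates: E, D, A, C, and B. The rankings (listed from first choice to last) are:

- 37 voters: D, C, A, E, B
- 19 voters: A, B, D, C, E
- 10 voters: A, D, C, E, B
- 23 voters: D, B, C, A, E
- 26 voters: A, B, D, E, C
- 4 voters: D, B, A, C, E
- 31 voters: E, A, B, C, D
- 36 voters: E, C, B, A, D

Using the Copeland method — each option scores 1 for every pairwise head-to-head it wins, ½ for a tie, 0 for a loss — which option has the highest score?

A

E: beats B; ties C; loses to D and A → score 1.5.
D: beats E and C; loses to A and B → score 2.
A: beats E, D, and B; loses to C → score 3.
C: beats A; ties E; loses to D and B → score 1.5.
B: beats D and C; loses to E and A → score 2.
A has the best pairwise record.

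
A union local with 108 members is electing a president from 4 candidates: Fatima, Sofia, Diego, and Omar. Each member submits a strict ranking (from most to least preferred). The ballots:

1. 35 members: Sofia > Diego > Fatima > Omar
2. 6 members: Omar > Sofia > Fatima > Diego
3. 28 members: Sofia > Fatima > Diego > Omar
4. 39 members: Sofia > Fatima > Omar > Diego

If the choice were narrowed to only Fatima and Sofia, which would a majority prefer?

Voters preferring Fatima to Sofia: 0; preferring Sofia to Fatima: 108.
Sofia wins the head-to-head.

Sofia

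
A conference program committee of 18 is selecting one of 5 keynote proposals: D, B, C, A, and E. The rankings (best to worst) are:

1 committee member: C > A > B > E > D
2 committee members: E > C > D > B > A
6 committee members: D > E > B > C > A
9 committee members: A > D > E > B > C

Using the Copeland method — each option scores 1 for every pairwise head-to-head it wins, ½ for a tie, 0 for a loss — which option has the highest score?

A

D: beats B, C, and E; loses to A → score 3.
B: beats C; loses to D, A, and E → score 1.
C: ties A; loses to D, B, and E → score 0.5.
A: beats D, B, and E; ties C → score 3.5.
E: beats B and C; loses to D and A → score 2.
A has the best pairwise record.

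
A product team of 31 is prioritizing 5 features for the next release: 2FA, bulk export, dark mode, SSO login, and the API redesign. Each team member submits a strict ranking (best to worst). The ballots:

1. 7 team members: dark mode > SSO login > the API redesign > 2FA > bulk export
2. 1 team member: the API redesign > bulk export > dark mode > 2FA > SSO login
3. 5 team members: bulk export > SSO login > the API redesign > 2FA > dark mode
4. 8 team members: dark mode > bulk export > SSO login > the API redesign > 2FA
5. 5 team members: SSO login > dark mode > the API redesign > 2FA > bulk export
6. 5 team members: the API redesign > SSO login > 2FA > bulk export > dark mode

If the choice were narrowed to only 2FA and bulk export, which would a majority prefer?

2FA

Voters preferring 2FA to bulk export: 17; preferring bulk export to 2FA: 14.
2FA wins the head-to-head.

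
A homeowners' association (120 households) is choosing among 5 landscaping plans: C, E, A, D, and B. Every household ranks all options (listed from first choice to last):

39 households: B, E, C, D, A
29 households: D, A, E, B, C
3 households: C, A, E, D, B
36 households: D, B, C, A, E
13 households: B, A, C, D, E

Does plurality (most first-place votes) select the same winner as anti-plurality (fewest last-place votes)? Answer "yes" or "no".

yes

Plurality — first-place votes: C 3, E 0, A 0, D 65, B 52. Winner: D.
Anti-plurality — last-place votes: C 29, E 49, A 39, D 0, B 3. Winner: D.
The two methods agree.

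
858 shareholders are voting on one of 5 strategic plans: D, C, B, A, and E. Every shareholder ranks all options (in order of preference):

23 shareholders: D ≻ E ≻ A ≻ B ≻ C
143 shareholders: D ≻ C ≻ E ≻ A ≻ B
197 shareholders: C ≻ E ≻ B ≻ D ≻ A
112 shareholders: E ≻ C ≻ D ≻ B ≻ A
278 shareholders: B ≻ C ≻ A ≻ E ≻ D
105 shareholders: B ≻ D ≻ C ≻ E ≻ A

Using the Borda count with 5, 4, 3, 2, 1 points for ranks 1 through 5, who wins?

C

D: 23·5 + 143·5 + 197·2 + 112·3 + 278·1 + 105·4 = 2258
C: 23·1 + 143·4 + 197·5 + 112·4 + 278·4 + 105·3 = 3455
B: 23·2 + 143·1 + 197·3 + 112·2 + 278·5 + 105·5 = 2919
A: 23·3 + 143·2 + 197·1 + 112·1 + 278·3 + 105·1 = 1603
E: 23·4 + 143·3 + 197·4 + 112·5 + 278·2 + 105·2 = 2635
C has the highest Borda score (3455).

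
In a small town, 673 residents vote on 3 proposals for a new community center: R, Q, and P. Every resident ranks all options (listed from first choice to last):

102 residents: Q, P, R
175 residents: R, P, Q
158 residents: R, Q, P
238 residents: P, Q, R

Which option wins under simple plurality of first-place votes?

First-place votes: R 333, Q 102, P 238.
R has the most first-place votes.

R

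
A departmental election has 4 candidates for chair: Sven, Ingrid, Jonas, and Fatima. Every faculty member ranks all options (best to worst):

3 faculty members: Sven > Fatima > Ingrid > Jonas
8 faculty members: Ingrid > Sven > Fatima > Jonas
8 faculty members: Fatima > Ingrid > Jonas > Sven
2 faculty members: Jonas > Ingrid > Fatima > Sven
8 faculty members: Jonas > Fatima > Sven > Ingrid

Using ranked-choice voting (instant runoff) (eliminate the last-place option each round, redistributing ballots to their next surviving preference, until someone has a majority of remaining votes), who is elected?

Round 1: Sven 3, Ingrid 8, Jonas 10, Fatima 8. Eliminate Sven.
Round 2: Ingrid 8, Jonas 10, Fatima 11. Eliminate Ingrid.
Round 3: Jonas 10, Fatima 19. Fatima has a majority.

Fatima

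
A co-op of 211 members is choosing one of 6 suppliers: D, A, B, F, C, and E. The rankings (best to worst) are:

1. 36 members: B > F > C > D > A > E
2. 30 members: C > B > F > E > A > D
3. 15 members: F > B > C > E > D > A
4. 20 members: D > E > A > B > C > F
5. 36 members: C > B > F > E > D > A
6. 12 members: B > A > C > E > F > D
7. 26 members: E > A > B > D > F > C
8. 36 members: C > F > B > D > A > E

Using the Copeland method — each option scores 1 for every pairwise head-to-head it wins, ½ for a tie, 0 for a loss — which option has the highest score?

D: beats A; loses to B, F, C, and E → score 1.
A: loses to D, B, F, C, and E → score 0.
B: beats D, A, F, C, and E → score 5.
F: beats D, A, and E; loses to B and C → score 3.
C: beats D, A, F, and E; loses to B → score 4.
E: beats D and A; loses to B, F, and C → score 2.
B has the best pairwise record.

B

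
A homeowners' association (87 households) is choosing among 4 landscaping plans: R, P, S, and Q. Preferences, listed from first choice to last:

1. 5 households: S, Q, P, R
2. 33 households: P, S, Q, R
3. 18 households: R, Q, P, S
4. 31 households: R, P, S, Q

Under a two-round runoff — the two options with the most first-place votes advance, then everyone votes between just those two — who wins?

Round 1 first-place votes: R 49, P 33, S 5, Q 0.
R and P advance.
Runoff: R is preferred to P by 49 voters; P by 38.
R wins the runoff.

R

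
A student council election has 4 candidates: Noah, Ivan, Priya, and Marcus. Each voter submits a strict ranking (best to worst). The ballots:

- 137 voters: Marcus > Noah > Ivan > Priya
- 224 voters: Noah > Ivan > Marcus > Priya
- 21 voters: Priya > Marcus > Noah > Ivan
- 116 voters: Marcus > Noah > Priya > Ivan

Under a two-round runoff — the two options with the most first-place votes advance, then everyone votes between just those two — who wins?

Round 1 first-place votes: Noah 224, Ivan 0, Priya 21, Marcus 253.
Marcus and Noah advance.
Runoff: Marcus is preferred to Noah by 274 voters; Noah by 224.
Marcus wins the runoff.

Marcus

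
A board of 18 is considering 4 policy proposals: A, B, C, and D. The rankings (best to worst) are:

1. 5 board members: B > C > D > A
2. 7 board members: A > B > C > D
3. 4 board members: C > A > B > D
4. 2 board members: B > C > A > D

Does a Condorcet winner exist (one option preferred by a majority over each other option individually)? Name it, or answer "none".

none

Checking pairwise contests:
C beats A 11–7.
A beats B 11–7.
B beats C 14–4.
A beats D 13–5.
Every option loses at least one head-to-head, so there is no Condorcet winner.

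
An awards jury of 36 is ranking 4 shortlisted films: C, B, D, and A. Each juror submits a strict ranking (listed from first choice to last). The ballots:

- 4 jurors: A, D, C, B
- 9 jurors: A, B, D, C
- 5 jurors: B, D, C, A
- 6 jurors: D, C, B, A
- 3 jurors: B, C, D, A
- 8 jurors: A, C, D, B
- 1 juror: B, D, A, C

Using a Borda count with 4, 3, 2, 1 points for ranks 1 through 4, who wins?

A

C: 4·2 + 9·1 + 5·2 + 6·3 + 3·3 + 8·3 + 1·1 = 79
B: 4·1 + 9·3 + 5·4 + 6·2 + 3·4 + 8·1 + 1·4 = 87
D: 4·3 + 9·2 + 5·3 + 6·4 + 3·2 + 8·2 + 1·3 = 94
A: 4·4 + 9·4 + 5·1 + 6·1 + 3·1 + 8·4 + 1·2 = 100
A has the highest Borda score (100).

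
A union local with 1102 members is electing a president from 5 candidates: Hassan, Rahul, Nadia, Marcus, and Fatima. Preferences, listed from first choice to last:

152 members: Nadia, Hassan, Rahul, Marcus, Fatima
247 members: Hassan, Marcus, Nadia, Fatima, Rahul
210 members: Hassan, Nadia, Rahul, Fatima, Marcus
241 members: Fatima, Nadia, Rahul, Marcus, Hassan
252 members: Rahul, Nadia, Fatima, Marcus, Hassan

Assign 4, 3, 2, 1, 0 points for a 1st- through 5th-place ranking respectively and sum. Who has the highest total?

Hassan: 152·3 + 247·4 + 210·4 + 241·0 + 252·0 = 2284
Rahul: 152·2 + 247·0 + 210·2 + 241·2 + 252·4 = 2214
Nadia: 152·4 + 247·2 + 210·3 + 241·3 + 252·3 = 3211
Marcus: 152·1 + 247·3 + 210·0 + 241·1 + 252·1 = 1386
Fatima: 152·0 + 247·1 + 210·1 + 241·4 + 252·2 = 1925
Nadia has the highest Borda score (3211).

Nadia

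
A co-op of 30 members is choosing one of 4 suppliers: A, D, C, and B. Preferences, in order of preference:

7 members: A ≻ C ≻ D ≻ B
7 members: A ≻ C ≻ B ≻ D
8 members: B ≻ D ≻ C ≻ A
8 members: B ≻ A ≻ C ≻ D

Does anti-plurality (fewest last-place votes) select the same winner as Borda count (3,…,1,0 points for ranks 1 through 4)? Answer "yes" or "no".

no

Anti-plurality — last-place votes: A 8, D 15, C 0, B 7. Winner: C.
Borda — scores: A 58, D 23, C 44, B 55. Winner: A.
The two methods disagree.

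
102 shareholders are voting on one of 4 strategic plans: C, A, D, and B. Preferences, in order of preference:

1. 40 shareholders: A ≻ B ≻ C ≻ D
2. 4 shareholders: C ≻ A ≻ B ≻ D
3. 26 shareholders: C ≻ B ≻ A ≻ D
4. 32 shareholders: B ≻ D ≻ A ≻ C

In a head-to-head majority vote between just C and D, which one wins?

Voters preferring C to D: 70; preferring D to C: 32.
C wins the head-to-head.

C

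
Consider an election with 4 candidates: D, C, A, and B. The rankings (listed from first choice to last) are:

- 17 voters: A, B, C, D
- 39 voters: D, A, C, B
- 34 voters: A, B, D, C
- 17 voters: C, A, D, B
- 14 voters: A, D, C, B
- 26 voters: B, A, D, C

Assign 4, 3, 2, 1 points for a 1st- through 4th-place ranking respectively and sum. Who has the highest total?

D: 17·1 + 39·4 + 34·2 + 17·2 + 14·3 + 26·2 = 369
C: 17·2 + 39·2 + 34·1 + 17·4 + 14·2 + 26·1 = 268
A: 17·4 + 39·3 + 34·4 + 17·3 + 14·4 + 26·3 = 506
B: 17·3 + 39·1 + 34·3 + 17·1 + 14·1 + 26·4 = 327
A has the highest Borda score (506).

A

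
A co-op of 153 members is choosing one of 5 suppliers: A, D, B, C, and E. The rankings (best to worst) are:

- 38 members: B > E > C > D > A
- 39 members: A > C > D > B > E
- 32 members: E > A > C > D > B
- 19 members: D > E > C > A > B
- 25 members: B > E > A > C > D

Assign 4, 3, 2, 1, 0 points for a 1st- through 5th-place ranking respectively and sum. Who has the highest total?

A: 38·0 + 39·4 + 32·3 + 19·1 + 25·2 = 321
D: 38·1 + 39·2 + 32·1 + 19·4 + 25·0 = 224
B: 38·4 + 39·1 + 32·0 + 19·0 + 25·4 = 291
C: 38·2 + 39·3 + 32·2 + 19·2 + 25·1 = 320
E: 38·3 + 39·0 + 32·4 + 19·3 + 25·3 = 374
E has the highest Borda score (374).

E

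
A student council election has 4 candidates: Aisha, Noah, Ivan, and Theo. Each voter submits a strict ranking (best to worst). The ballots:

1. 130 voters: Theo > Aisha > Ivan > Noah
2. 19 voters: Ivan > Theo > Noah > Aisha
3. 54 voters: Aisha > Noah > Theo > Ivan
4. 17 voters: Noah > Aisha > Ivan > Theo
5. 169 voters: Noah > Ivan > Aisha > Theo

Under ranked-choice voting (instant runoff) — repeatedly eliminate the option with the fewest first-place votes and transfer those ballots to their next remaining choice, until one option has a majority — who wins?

Round 1: Aisha 54, Noah 186, Ivan 19, Theo 130. Eliminate Ivan.
Round 2: Aisha 54, Noah 186, Theo 149. Eliminate Aisha.
Round 3: Noah 240, Theo 149. Noah has a majority.

Noah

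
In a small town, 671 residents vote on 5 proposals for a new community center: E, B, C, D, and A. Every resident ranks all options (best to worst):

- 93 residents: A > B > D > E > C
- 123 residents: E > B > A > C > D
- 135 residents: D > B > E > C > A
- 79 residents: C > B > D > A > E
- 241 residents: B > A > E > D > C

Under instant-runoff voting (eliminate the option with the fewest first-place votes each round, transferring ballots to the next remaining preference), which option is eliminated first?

C

Round 1: E 123, B 241, C 79, D 135, A 93. Eliminate C.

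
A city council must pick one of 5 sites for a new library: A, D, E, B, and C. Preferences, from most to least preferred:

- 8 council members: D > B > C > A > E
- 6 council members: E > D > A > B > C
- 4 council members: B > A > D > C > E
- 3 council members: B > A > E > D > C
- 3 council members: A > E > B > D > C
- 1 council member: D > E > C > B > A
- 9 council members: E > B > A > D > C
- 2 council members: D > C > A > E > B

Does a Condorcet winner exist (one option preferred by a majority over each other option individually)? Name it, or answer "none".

none

Checking pairwise contests:
B beats A 25–11.
A beats D 19–17.
A beats E 20–16.
E beats B 21–15.
A beats C 25–11.
Every option loses at least one head-to-head, so there is no Condorcet winner.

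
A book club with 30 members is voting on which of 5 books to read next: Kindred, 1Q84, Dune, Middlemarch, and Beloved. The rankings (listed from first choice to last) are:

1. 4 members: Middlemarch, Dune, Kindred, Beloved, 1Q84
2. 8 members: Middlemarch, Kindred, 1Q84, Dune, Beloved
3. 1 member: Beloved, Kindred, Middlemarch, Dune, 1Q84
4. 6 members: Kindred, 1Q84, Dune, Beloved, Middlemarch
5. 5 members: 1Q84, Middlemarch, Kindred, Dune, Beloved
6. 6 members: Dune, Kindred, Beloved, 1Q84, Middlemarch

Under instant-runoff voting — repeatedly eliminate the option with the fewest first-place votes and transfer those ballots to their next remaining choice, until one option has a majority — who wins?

Round 1: Kindred 6, 1Q84 5, Dune 6, Middlemarch 12, Beloved 1. Eliminate Beloved.
Round 2: Kindred 7, 1Q84 5, Dune 6, Middlemarch 12. Eliminate 1Q84.
Round 3: Kindred 7, Dune 6, Middlemarch 17. Middlemarch has a majority.

Middlemarch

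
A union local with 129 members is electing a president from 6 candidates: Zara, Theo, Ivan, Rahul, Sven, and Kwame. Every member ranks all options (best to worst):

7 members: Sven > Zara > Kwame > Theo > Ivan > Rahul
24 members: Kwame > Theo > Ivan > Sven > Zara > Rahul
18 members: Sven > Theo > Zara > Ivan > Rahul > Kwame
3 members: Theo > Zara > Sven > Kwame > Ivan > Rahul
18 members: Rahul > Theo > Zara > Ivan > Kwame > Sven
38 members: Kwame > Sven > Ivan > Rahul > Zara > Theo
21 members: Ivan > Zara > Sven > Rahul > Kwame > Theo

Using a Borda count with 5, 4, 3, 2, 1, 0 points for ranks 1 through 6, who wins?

Sven

Zara: 7·4 + 24·1 + 18·3 + 3·4 + 18·3 + 38·1 + 21·4 = 294
Theo: 7·2 + 24·4 + 18·4 + 3·5 + 18·4 + 38·0 + 21·0 = 269
Ivan: 7·1 + 24·3 + 18·2 + 3·1 + 18·2 + 38·3 + 21·5 = 373
Rahul: 7·0 + 24·0 + 18·1 + 3·0 + 18·5 + 38·2 + 21·2 = 226
Sven: 7·5 + 24·2 + 18·5 + 3·3 + 18·0 + 38·4 + 21·3 = 397
Kwame: 7·3 + 24·5 + 18·0 + 3·2 + 18·1 + 38·5 + 21·1 = 376
Sven has the highest Borda score (397).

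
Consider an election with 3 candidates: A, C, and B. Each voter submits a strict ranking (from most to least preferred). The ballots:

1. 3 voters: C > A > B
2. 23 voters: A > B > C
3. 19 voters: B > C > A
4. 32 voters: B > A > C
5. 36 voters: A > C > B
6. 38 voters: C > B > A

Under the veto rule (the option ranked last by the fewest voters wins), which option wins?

Last-place votes: A 57, C 55, B 39.
B is ranked last by the fewest voters, so B wins.

B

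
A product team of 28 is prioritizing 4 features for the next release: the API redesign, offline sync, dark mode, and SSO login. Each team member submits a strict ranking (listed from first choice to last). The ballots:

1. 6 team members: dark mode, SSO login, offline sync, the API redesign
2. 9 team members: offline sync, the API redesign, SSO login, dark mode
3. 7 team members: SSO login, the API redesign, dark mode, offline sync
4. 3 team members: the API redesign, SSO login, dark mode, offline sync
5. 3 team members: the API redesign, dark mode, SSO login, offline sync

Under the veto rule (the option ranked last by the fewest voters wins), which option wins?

Last-place votes: the API redesign 6, offline sync 13, dark mode 9, SSO login 0.
SSO login is ranked last by the fewest voters, so SSO login wins.

SSO login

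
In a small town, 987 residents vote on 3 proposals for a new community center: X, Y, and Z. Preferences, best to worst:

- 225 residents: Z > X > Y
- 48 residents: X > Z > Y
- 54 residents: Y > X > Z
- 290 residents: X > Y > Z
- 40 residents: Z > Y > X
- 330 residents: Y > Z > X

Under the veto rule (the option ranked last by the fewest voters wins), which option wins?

Y

Last-place votes: X 370, Y 273, Z 344.
Y is ranked last by the fewest voters, so Y wins.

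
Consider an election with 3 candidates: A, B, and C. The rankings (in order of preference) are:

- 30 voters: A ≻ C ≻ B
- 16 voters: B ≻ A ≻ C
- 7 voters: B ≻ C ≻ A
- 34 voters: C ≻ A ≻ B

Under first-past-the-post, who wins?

First-place votes: A 30, B 23, C 34.
C has the most first-place votes.

C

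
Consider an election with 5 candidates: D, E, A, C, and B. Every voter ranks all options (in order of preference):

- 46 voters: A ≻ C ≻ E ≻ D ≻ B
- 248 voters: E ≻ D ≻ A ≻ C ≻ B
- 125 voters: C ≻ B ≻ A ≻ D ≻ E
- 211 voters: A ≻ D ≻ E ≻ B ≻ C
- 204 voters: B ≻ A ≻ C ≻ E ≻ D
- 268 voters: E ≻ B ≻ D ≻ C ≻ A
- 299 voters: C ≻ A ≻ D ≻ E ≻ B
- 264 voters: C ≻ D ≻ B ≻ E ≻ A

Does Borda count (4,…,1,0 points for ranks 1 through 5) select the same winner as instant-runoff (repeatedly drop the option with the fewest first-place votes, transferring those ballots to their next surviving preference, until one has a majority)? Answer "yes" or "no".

yes

Borda — scores: D 3474, E 3345, A 3283, C 3814, B 2734. Winner: C.
Instant-runoff — R1 D 0, E 516, A 257, C 688, B 204 (D out); R2 E 516, A 257, C 688, B 204 (B out); R3 E 516, A 461, C 688 (A out); R4 E 727, C 938 (C winner). Winner: C.
The two methods agree.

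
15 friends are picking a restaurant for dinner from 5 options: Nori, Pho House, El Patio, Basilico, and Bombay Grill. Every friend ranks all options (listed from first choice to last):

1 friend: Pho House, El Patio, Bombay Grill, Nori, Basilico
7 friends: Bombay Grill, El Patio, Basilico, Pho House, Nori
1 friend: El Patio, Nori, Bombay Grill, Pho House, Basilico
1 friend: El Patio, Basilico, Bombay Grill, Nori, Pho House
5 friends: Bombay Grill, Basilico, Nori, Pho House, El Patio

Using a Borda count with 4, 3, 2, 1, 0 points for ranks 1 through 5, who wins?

Bombay Grill

Nori: 1·1 + 7·0 + 1·3 + 1·1 + 5·2 = 15
Pho House: 1·4 + 7·1 + 1·1 + 1·0 + 5·1 = 17
El Patio: 1·3 + 7·3 + 1·4 + 1·4 + 5·0 = 32
Basilico: 1·0 + 7·2 + 1·0 + 1·3 + 5·3 = 32
Bombay Grill: 1·2 + 7·4 + 1·2 + 1·2 + 5·4 = 54
Bombay Grill has the highest Borda score (54).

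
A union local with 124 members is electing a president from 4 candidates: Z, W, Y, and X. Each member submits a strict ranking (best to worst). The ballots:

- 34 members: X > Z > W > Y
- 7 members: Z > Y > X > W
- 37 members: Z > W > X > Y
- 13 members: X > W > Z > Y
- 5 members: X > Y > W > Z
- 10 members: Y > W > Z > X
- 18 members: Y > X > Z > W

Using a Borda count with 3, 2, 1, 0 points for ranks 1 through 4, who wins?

Z: 34·2 + 7·3 + 37·3 + 13·1 + 5·0 + 10·1 + 18·1 = 241
W: 34·1 + 7·0 + 37·2 + 13·2 + 5·1 + 10·2 + 18·0 = 159
Y: 34·0 + 7·2 + 37·0 + 13·0 + 5·2 + 10·3 + 18·3 = 108
X: 34·3 + 7·1 + 37·1 + 13·3 + 5·3 + 10·0 + 18·2 = 236
Z has the highest Borda score (241).

Z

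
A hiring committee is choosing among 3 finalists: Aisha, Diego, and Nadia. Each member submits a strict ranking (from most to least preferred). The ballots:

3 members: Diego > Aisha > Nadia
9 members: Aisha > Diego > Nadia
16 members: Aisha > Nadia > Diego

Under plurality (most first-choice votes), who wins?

First-place votes: Aisha 25, Diego 3, Nadia 0.
Aisha has the most first-place votes.

Aisha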